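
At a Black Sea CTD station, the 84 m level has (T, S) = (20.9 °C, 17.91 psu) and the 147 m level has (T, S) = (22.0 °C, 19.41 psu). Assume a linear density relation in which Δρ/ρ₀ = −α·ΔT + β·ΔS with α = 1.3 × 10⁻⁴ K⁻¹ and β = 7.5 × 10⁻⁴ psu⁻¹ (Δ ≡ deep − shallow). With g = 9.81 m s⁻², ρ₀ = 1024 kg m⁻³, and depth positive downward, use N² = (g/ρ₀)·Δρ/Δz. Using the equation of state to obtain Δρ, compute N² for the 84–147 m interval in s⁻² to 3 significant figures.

1.53 × 10⁻⁴ s⁻²

ΔT = +1.1 K, ΔS = +1.50 psu (deep − shallow).
Δρ/ρ₀ = −αΔT + βΔS = -1.43 × 10⁻⁴ + 1.125 × 10⁻³ = 9.82 × 10⁻⁴, so Δρ ≈ 1.006 kg m⁻³.
N² = (g/ρ₀)·Δρ/Δz = g·(Δρ/ρ₀)/Δz = 9.81 × 9.82 × 10⁻⁴ / 63 = 1.5291 × 10⁻⁴ s⁻² ≈ 1.53 × 10⁻⁴ s⁻².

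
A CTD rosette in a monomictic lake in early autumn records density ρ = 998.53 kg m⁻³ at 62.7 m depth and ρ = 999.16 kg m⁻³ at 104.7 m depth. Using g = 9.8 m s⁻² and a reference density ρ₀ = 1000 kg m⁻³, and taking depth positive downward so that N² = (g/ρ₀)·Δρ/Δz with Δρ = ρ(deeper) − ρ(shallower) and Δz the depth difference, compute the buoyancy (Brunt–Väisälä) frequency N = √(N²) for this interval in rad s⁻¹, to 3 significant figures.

Δρ = 999.16 − 998.53 = 0.63 kg m⁻³ over Δz = 104.7 − 62.7 = 42 m.
N² = (9.8/1000) × (0.63/42) = 1.4700 × 10⁻⁴ s⁻².
N = √(1.4700 × 10⁻⁴) = 0.012124 rad s⁻¹ ≈ 0.0121 rad s⁻¹.

0.0121 rad s⁻¹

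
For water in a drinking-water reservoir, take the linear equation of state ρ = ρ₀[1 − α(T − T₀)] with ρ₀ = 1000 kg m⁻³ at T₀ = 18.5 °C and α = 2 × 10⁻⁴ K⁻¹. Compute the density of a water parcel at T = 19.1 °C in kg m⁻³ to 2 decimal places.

999.88 kg m⁻³

T − T₀ = +0.6 K.
Bracket = 1 − α·(+0.6) = 1 + (-1.20 × 10⁻⁴) = 0.9998800.
ρ = 1000 × 0.9998800 = 999.88 kg m⁻³.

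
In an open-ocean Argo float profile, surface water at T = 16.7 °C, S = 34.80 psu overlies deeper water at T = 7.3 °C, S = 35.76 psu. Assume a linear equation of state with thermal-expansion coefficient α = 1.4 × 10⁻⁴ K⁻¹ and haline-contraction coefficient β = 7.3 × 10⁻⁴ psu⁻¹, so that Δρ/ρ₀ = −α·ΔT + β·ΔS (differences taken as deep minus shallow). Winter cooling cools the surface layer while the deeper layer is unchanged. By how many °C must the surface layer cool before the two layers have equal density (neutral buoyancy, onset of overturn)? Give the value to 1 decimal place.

14.4 °C

Neutral buoyancy requires Δρ = 0, i.e. −α(T_deep − T_surf′) + β(S_deep − S_surf) = 0.
T_surf′ = T_deep − (β/α)·ΔS = 7.3 − (7.3 × 10⁻⁴/1.4 × 10⁻⁴)·(+0.96) = 2.294 °C.
Cooling required: 16.7 − (2.294) = 14.406 °C.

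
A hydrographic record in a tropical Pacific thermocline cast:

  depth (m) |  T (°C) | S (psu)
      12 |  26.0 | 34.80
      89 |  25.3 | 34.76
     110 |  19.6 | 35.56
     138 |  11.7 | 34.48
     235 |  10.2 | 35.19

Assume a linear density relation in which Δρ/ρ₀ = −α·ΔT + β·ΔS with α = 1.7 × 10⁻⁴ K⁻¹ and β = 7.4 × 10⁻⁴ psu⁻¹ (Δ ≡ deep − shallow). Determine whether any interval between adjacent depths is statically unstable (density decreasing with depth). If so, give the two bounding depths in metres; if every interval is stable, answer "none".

none

Evaluate Δρ/ρ₀ = −αΔT + βΔS across each adjacent pair:
  12–89 m: −αΔT+βΔS = −(1.7 × 10⁻⁴)(-0.7)+(7.4 × 10⁻⁴)(-0.04) = 8.9 × 10⁻⁵ → stable
  89–110 m: −αΔT+βΔS = −(1.7 × 10⁻⁴)(-5.7)+(7.4 × 10⁻⁴)(+0.80) = 1.6 × 10⁻³ → stable
  110–138 m: −αΔT+βΔS = −(1.7 × 10⁻⁴)(-7.9)+(7.4 × 10⁻⁴)(-1.08) = 5.4 × 10⁻⁴ → stable
  138–235 m: −αΔT+βΔS = −(1.7 × 10⁻⁴)(-1.5)+(7.4 × 10⁻⁴)(+0.71) = 7.8 × 10⁻⁴ → stable
Every interval has Δρ > 0: the column is stably stratified throughout.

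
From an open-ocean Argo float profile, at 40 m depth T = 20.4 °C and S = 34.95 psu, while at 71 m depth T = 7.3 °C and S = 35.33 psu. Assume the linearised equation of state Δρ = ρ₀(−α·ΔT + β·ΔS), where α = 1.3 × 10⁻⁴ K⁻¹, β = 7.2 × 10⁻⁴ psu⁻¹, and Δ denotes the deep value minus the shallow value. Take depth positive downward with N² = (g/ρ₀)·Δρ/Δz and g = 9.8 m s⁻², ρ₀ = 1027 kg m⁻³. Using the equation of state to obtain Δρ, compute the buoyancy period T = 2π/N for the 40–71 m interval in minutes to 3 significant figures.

ΔT = -13.1 K, ΔS = +0.38 psu (deep − shallow).
Δρ/ρ₀ = −αΔT + βΔS = 1.703 × 10⁻³ + 2.736 × 10⁻⁴ = 1.9766 × 10⁻³, so Δρ ≈ 2.030 kg m⁻³.
N² = (g/ρ₀)·Δρ/Δz = g·(Δρ/ρ₀)/Δz = 9.8 × 1.9766 × 10⁻³ / 31 = 6.2486 × 10⁻⁴ s⁻².
N = √(6.2486 × 10⁻⁴) = 0.024997 rad s⁻¹ → T = 2π/N = 251.36 s = 4.1893 min ≈ 4.19 min.

4.19 min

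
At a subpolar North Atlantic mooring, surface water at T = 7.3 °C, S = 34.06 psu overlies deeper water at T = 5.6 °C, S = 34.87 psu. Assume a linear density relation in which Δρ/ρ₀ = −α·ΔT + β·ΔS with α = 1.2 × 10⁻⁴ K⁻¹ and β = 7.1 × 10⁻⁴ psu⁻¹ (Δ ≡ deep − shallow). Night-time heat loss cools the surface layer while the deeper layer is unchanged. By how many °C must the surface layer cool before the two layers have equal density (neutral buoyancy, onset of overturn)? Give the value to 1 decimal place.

Neutral buoyancy requires Δρ = 0, i.e. −α(T_deep − T_surf′) + β(S_deep − S_surf) = 0.
T_surf′ = T_deep − (β/α)·ΔS = 5.6 − (7.1 × 10⁻⁴/1.2 × 10⁻⁴)·(+0.81) = 0.807 °C.
Cooling required: 7.3 − (0.807) = 6.493 °C.

6.5 °C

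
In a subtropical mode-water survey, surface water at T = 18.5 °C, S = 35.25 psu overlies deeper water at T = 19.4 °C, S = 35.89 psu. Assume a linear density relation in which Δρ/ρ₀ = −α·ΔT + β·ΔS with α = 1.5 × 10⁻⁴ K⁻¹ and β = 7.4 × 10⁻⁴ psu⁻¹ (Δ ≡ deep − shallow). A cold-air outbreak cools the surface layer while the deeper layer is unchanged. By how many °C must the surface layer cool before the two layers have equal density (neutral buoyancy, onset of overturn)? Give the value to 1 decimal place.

Neutral buoyancy requires Δρ = 0, i.e. −α(T_deep − T_surf′) + β(S_deep − S_surf) = 0.
T_surf′ = T_deep − (β/α)·ΔS = 19.4 − (7.4 × 10⁻⁴/1.5 × 10⁻⁴)·(+0.64) = 16.243 °C.
Cooling required: 18.5 − (16.243) = 2.257 °C.

2.3 °C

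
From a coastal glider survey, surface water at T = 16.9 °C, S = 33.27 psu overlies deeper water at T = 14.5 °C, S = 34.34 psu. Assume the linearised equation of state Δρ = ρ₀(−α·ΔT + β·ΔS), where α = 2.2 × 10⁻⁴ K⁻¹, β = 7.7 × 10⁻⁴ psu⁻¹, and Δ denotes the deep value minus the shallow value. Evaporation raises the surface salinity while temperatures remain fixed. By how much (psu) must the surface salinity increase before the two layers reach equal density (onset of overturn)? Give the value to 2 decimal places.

1.76 psu

Neutral buoyancy requires −α(T_deep − T_surf) + β(S_deep − S_surf′) = 0.
S_surf′ = S_deep − (α/β)·ΔT = 34.34 − (2.2 × 10⁻⁴/7.7 × 10⁻⁴)·(-2.4) = 35.0257 psu.
Increase required: 35.0257 − 33.27 = 1.7557 psu.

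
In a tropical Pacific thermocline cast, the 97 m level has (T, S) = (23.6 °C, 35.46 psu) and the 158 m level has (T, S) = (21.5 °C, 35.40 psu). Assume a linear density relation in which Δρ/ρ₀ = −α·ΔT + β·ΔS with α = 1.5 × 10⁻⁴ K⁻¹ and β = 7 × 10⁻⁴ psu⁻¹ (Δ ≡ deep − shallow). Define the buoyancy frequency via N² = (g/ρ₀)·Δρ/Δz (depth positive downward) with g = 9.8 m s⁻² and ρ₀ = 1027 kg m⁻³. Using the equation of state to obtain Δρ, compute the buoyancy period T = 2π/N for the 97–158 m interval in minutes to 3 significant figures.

15.8 min

ΔT = -2.1 K, ΔS = -0.06 psu (deep − shallow).
Δρ/ρ₀ = −αΔT + βΔS = 3.15 × 10⁻⁴ − 4.20 × 10⁻⁵ = 2.73 × 10⁻⁴, so Δρ ≈ 0.2804 kg m⁻³.
N² = (g/ρ₀)·Δρ/Δz = g·(Δρ/ρ₀)/Δz = 9.8 × 2.73 × 10⁻⁴ / 61 = 4.3859 × 10⁻⁵ s⁻².
N = √(4.3859 × 10⁻⁵) = 6.6226 × 10⁻³ rad s⁻¹ → T = 2π/N = 948.75 s = 15.812 min ≈ 15.8 min.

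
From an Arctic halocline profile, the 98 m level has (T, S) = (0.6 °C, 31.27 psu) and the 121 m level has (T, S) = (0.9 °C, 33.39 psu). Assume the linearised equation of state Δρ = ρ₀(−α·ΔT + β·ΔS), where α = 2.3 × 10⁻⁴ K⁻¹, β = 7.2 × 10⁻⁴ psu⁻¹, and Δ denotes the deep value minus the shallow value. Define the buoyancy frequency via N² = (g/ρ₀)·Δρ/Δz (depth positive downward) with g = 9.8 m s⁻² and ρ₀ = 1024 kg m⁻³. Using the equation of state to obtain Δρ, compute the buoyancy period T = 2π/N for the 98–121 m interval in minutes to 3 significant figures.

ΔT = +0.3 K, ΔS = +2.12 psu (deep − shallow).
Δρ/ρ₀ = −αΔT + βΔS = -6.90 × 10⁻⁵ + 1.5264 × 10⁻³ = 1.4574 × 10⁻³, so Δρ ≈ 1.492 kg m⁻³.
N² = (g/ρ₀)·Δρ/Δz = g·(Δρ/ρ₀)/Δz = 9.8 × 1.4574 × 10⁻³ / 23 = 6.2098 × 10⁻⁴ s⁻².
N = √(6.2098 × 10⁻⁴) = 0.024919 rad s⁻¹ → T = 2π/N = 252.14 s = 4.2023 min ≈ 4.20 min.

4.20 min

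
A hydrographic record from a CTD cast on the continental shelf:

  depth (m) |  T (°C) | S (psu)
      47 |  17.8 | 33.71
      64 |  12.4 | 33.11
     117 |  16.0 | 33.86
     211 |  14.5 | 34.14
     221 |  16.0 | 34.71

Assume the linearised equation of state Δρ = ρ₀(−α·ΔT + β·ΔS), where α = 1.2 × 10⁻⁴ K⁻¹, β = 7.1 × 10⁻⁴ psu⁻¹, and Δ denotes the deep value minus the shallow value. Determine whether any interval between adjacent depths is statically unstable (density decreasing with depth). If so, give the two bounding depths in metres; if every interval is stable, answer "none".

Evaluate Δρ/ρ₀ = −αΔT + βΔS across each adjacent pair:
  47–64 m: −αΔT+βΔS = −(1.2 × 10⁻⁴)(-5.4)+(7.1 × 10⁻⁴)(-0.60) = 2.2 × 10⁻⁴ → stable
  64–117 m: −αΔT+βΔS = −(1.2 × 10⁻⁴)(+3.6)+(7.1 × 10⁻⁴)(+0.75) = 1.0 × 10⁻⁴ → stable
  117–211 m: −αΔT+βΔS = −(1.2 × 10⁻⁴)(-1.5)+(7.1 × 10⁻⁴)(+0.28) = 3.8 × 10⁻⁴ → stable
  211–221 m: −αΔT+βΔS = −(1.2 × 10⁻⁴)(+1.5)+(7.1 × 10⁻⁴)(+0.57) = 2.2 × 10⁻⁴ → stable
Every interval has Δρ > 0: the column is stably stratified throughout.

none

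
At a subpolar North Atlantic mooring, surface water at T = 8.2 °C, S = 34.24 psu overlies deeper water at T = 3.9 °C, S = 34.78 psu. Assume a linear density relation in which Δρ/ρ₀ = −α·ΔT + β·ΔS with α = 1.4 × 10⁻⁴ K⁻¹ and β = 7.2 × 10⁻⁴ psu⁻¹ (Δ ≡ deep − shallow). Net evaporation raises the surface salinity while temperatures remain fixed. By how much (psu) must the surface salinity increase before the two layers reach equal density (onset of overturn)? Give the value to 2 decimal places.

Neutral buoyancy requires −α(T_deep − T_surf) + β(S_deep − S_surf′) = 0.
S_surf′ = S_deep − (α/β)·ΔT = 34.78 − (1.4 × 10⁻⁴/7.2 × 10⁻⁴)·(-4.3) = 35.6161 psu.
Increase required: 35.6161 − 34.24 = 1.3761 psu.

1.38 psu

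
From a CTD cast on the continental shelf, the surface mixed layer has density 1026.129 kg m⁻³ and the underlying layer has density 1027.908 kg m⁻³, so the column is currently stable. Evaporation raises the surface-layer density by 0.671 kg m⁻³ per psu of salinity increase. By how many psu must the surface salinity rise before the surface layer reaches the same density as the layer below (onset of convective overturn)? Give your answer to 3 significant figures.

Density deficit of the surface layer: 1027.908 − 1026.129 = 1.779 kg m⁻³.
Required change = 1.779 / 0.671 = 2.65 psu.

2.65 psu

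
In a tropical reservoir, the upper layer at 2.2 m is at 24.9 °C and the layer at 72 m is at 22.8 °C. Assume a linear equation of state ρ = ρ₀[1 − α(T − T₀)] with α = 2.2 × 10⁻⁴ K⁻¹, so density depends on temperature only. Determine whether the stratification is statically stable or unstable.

stable

ΔT = 22.8 − 24.9 = -2.1 K, so Δρ/ρ₀ = −αΔT = 4.62 × 10⁻⁴.
Δρ/ρ₀ > 0, so Δρ > 0: deeper water is denser → statically stable.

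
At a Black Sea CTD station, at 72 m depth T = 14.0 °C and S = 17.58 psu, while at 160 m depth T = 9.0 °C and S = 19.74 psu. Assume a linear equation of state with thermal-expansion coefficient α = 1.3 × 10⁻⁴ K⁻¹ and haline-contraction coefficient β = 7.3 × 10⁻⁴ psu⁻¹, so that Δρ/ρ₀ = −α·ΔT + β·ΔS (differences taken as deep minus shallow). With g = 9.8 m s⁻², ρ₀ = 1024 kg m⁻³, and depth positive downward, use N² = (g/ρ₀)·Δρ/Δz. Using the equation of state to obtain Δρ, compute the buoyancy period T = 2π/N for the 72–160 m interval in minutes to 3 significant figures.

6.65 min

ΔT = -5.0 K, ΔS = +2.16 psu (deep − shallow).
Δρ/ρ₀ = −αΔT + βΔS = 6.50 × 10⁻⁴ + 1.5768 × 10⁻³ = 2.2268 × 10⁻³, so Δρ ≈ 2.280 kg m⁻³.
N² = (g/ρ₀)·Δρ/Δz = g·(Δρ/ρ₀)/Δz = 9.8 × 2.2268 × 10⁻³ / 88 = 2.4798 × 10⁻⁴ s⁻².
N = √(2.4798 × 10⁻⁴) = 0.015747 rad s⁻¹ → T = 2π/N = 399.01 s = 6.6502 min ≈ 6.65 min.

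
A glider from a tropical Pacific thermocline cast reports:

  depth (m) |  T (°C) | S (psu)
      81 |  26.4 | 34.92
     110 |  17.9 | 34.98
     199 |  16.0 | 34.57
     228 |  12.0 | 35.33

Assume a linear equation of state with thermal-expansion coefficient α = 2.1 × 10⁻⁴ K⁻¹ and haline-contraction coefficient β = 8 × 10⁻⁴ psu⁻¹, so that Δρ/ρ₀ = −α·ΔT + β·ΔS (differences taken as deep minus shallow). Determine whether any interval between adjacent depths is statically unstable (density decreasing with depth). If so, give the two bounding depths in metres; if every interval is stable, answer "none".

Evaluate Δρ/ρ₀ = −αΔT + βΔS across each adjacent pair:
  81–110 m: −αΔT+βΔS = −(2.1 × 10⁻⁴)(-8.5)+(8 × 10⁻⁴)(+0.06) = 1.8 × 10⁻³ → stable
  110–199 m: −αΔT+βΔS = −(2.1 × 10⁻⁴)(-1.9)+(8 × 10⁻⁴)(-0.41) = 7.1 × 10⁻⁵ → stable
  199–228 m: −αΔT+βΔS = −(2.1 × 10⁻⁴)(-4.0)+(8 × 10⁻⁴)(+0.76) = 1.4 × 10⁻³ → stable
Every interval has Δρ > 0: the column is stably stratified throughout.

none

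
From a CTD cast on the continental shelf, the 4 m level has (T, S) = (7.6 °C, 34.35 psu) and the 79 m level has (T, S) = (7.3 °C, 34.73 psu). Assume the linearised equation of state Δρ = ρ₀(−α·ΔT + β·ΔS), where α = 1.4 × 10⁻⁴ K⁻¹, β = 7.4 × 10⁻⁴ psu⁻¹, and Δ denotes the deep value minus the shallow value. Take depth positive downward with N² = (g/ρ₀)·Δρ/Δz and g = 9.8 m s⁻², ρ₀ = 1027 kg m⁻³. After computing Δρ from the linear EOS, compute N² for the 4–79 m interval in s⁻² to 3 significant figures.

ΔT = -0.3 K, ΔS = +0.38 psu (deep − shallow).
Δρ/ρ₀ = −αΔT + βΔS = 4.20 × 10⁻⁵ + 2.812 × 10⁻⁴ = 3.232 × 10⁻⁴, so Δρ ≈ 0.3319 kg m⁻³.
N² = (g/ρ₀)·Δρ/Δz = g·(Δρ/ρ₀)/Δz = 9.8 × 3.232 × 10⁻⁴ / 75 = 4.2231 × 10⁻⁵ s⁻² ≈ 4.22 × 10⁻⁵ s⁻².

4.22 × 10⁻⁵ s⁻²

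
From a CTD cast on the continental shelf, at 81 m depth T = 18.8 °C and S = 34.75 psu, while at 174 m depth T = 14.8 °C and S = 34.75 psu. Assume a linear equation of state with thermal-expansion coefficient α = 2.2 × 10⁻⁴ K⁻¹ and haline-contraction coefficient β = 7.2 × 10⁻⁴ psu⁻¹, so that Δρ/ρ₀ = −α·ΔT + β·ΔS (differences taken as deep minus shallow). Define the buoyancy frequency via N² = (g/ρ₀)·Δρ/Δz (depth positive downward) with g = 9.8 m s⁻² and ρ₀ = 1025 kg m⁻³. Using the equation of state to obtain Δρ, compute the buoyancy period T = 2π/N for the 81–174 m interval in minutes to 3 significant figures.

10.9 min

ΔT = -4.0 K, ΔS = +0.00 psu (deep − shallow).
Δρ/ρ₀ = −αΔT + βΔS = 8.80 × 10⁻⁴ + 0 = 8.80 × 10⁻⁴, so Δρ ≈ 0.9020 kg m⁻³.
N² = (g/ρ₀)·Δρ/Δz = g·(Δρ/ρ₀)/Δz = 9.8 × 8.80 × 10⁻⁴ / 93 = 9.2731 × 10⁻⁵ s⁻².
N = √(9.2731 × 10⁻⁵) = 9.6297 × 10⁻³ rad s⁻¹ → T = 2π/N = 652.48 s = 10.875 min ≈ 10.9 min.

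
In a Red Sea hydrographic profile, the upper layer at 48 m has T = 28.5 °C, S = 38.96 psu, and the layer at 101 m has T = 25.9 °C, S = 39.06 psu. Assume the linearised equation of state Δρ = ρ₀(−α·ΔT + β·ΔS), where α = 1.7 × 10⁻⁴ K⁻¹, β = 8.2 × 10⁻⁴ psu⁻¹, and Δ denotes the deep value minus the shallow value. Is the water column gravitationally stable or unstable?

ΔT = 25.9 − 28.5 = -2.6 K and ΔS = 39.06 − 38.96 = +0.10 psu (deep − shallow).
−αΔT = 4.42 × 10⁻⁴; βΔS = 8.20 × 10⁻⁵; sum Δρ/ρ₀ = 5.24 × 10⁻⁴.
Δρ/ρ₀ > 0, so Δρ > 0: deeper water is denser → statically stable.

stable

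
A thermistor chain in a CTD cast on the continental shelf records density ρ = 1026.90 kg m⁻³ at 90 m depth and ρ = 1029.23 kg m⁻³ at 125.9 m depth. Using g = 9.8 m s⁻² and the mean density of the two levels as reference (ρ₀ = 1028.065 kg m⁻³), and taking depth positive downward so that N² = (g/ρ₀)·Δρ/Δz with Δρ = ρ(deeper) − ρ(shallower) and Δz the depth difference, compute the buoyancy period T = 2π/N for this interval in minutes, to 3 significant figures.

Δρ = 1029.23 − 1026.90 = 2.33 kg m⁻³ over Δz = 125.9 − 90 = 35.9 m.
N² = (9.8/1028.065) × (2.33/35.9) = 6.1868 × 10⁻⁴ s⁻².
N = √(6.1868 × 10⁻⁴) = 0.024873 rad s⁻¹, so T = 2π/N = 252.61 s = 4.2102 min ≈ 4.21 min.
Since Δρ > 0 the layer is stably stratified.

4.21 min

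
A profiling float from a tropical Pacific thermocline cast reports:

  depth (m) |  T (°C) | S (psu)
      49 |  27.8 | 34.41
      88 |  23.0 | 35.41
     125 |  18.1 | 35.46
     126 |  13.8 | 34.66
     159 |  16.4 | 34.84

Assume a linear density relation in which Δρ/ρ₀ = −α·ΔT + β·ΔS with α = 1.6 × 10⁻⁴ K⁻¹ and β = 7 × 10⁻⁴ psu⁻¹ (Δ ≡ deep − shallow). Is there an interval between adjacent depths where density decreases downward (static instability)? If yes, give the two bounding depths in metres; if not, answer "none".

Evaluate Δρ/ρ₀ = −αΔT + βΔS across each adjacent pair:
  49–88 m: −αΔT+βΔS = −(1.6 × 10⁻⁴)(-4.8)+(7 × 10⁻⁴)(+1.00) = 1.5 × 10⁻³ → stable
  88–125 m: −αΔT+βΔS = −(1.6 × 10⁻⁴)(-4.9)+(7 × 10⁻⁴)(+0.05) = 8.2 × 10⁻⁴ → stable
  125–126 m: −αΔT+βΔS = −(1.6 × 10⁻⁴)(-4.3)+(7 × 10⁻⁴)(-0.80) = 1.3 × 10⁻⁴ → stable
  126–159 m: −αΔT+βΔS = −(1.6 × 10⁻⁴)(+2.6)+(7 × 10⁻⁴)(+0.18) = -2.9 × 10⁻⁴ → UNSTABLE
The 126–159 m interval has Δρ < 0: lighter water underlies denser water.

126–159 m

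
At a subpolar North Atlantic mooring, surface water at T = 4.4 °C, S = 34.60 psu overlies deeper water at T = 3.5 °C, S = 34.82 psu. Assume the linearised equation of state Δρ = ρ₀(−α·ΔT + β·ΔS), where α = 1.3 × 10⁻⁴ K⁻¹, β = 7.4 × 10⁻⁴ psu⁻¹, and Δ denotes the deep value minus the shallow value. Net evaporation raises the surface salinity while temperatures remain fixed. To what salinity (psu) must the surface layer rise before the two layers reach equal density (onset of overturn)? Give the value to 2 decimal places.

34.98 psu

Neutral buoyancy requires −α(T_deep − T_surf) + β(S_deep − S_surf′) = 0.
S_surf′ = S_deep − (α/β)·ΔT = 34.82 − (1.3 × 10⁻⁴/7.4 × 10⁻⁴)·(-0.9) = 34.9781 psu.
Increase required: 34.9781 − 34.60 = 0.3781 psu.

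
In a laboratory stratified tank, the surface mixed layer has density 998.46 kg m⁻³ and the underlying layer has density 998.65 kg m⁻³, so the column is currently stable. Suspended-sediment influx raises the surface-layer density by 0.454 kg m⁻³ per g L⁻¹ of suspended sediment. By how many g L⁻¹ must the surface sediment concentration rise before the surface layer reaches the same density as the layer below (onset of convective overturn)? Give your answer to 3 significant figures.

Density deficit of the surface layer: 998.65 − 998.46 = 0.19 kg m⁻³.
Required change = 0.19 / 0.454 = 0.419 g L⁻¹.

0.419 g L⁻¹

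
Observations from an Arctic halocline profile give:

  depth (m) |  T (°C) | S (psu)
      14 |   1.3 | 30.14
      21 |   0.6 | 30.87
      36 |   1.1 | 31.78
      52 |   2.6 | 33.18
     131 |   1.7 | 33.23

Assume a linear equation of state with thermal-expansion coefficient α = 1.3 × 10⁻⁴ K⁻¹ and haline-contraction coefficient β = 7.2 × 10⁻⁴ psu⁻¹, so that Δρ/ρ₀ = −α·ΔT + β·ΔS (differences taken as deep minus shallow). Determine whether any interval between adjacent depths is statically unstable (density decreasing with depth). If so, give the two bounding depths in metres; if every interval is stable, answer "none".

none

Evaluate Δρ/ρ₀ = −αΔT + βΔS across each adjacent pair:
  14–21 m: −αΔT+βΔS = −(1.3 × 10⁻⁴)(-0.7)+(7.2 × 10⁻⁴)(+0.73) = 6.2 × 10⁻⁴ → stable
  21–36 m: −αΔT+βΔS = −(1.3 × 10⁻⁴)(+0.5)+(7.2 × 10⁻⁴)(+0.91) = 5.9 × 10⁻⁴ → stable
  36–52 m: −αΔT+βΔS = −(1.3 × 10⁻⁴)(+1.5)+(7.2 × 10⁻⁴)(+1.40) = 8.1 × 10⁻⁴ → stable
  52–131 m: −αΔT+βΔS = −(1.3 × 10⁻⁴)(-0.9)+(7.2 × 10⁻⁴)(+0.05) = 1.5 × 10⁻⁴ → stable
Every interval has Δρ > 0: the column is stably stratified throughout.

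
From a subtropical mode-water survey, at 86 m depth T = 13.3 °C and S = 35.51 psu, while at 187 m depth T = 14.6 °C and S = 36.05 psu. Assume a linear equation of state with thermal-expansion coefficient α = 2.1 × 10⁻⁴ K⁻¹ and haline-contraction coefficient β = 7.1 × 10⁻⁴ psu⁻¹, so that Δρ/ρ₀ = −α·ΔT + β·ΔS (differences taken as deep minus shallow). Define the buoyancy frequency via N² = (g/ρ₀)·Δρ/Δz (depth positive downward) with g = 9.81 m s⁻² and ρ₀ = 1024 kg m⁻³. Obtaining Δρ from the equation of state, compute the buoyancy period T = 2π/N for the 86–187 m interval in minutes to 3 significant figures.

ΔT = +1.3 K, ΔS = +0.54 psu (deep − shallow).
Δρ/ρ₀ = −αΔT + βΔS = -2.73 × 10⁻⁴ + 3.834 × 10⁻⁴ = 1.104 × 10⁻⁴, so Δρ ≈ 0.1130 kg m⁻³.
N² = (g/ρ₀)·Δρ/Δz = g·(Δρ/ρ₀)/Δz = 9.81 × 1.104 × 10⁻⁴ / 101 = 1.0723 × 10⁻⁵ s⁻².
N = √(1.0723 × 10⁻⁵) = 3.2746 × 10⁻³ rad s⁻¹ → T = 2π/N = 1.9188 × 10³ s = 31.980 min ≈ 32.0 min.

32.0 min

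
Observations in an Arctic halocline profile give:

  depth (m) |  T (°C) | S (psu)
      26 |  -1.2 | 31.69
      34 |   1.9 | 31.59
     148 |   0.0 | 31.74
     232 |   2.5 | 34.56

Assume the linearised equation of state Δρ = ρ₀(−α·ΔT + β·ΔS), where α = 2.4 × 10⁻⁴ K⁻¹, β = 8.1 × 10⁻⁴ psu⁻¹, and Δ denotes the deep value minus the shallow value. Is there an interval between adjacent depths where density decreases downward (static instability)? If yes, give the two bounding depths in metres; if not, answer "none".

26–34 m

Evaluate Δρ/ρ₀ = −αΔT + βΔS across each adjacent pair:
  26–34 m: −αΔT+βΔS = −(2.4 × 10⁻⁴)(+3.1)+(8.1 × 10⁻⁴)(-0.10) = -8.3 × 10⁻⁴ → UNSTABLE
  34–148 m: −αΔT+βΔS = −(2.4 × 10⁻⁴)(-1.9)+(8.1 × 10⁻⁴)(+0.15) = 5.8 × 10⁻⁴ → stable
  148–232 m: −αΔT+βΔS = −(2.4 × 10⁻⁴)(+2.5)+(8.1 × 10⁻⁴)(+2.82) = 1.7 × 10⁻³ → stable
The 26–34 m interval has Δρ < 0: lighter water underlies denser water.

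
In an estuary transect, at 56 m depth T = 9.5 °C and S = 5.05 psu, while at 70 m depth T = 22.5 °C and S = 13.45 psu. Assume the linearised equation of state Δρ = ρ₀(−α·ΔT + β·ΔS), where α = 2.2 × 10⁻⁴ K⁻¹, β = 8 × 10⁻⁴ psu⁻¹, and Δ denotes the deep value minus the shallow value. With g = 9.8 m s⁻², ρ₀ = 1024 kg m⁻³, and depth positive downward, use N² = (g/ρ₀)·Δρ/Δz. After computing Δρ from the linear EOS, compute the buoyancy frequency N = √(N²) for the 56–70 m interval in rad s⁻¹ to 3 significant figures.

0.0520 rad s⁻¹

ΔT = +13.0 K, ΔS = +8.40 psu (deep − shallow).
Δρ/ρ₀ = −αΔT + βΔS = -2.86 × 10⁻³ + 6.72 × 10⁻³ = 3.86 × 10⁻³, so Δρ ≈ 3.953 kg m⁻³.
N² = (g/ρ₀)·Δρ/Δz = g·(Δρ/ρ₀)/Δz = 9.8 × 3.86 × 10⁻³ / 14 = 2.7020 × 10⁻³ s⁻².
N = √(2.7020 × 10⁻³) = 0.051981 rad s⁻¹ ≈ 0.0520 rad s⁻¹.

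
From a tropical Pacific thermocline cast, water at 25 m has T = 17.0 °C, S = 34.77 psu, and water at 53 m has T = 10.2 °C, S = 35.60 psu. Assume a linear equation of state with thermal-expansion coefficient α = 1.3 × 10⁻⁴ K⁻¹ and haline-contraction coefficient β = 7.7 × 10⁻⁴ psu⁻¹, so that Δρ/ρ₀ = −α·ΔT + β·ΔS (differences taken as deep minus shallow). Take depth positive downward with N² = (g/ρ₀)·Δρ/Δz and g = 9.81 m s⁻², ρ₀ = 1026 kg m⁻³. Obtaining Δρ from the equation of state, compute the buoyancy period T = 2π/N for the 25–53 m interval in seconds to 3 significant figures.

272 s

ΔT = -6.8 K, ΔS = +0.83 psu (deep − shallow).
Δρ/ρ₀ = −αΔT + βΔS = 8.84 × 10⁻⁴ + 6.391 × 10⁻⁴ = 1.5231 × 10⁻³, so Δρ ≈ 1.563 kg m⁻³.
N² = (g/ρ₀)·Δρ/Δz = g·(Δρ/ρ₀)/Δz = 9.81 × 1.5231 × 10⁻³ / 28 = 5.3363 × 10⁻⁴ s⁻².
N = √(5.3363 × 10⁻⁴) = 0.023100 rad s⁻¹ → T = 2π/N = 272.00 s ≈ 272 s.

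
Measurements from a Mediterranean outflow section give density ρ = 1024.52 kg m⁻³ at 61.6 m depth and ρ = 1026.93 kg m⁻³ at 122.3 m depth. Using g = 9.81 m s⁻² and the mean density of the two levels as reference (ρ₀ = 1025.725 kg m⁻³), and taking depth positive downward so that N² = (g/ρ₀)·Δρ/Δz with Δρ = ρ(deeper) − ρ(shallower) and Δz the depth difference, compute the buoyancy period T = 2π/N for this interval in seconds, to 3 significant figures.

Δρ = 1026.93 − 1024.52 = 2.41 kg m⁻³ over Δz = 122.3 − 61.6 = 60.7 m.
N² = (9.81/1025.725) × (2.41/60.7) = 3.7972 × 10⁻⁴ s⁻².
N = √(3.7972 × 10⁻⁴) = 0.019486 rad s⁻¹, so T = 2π/N = 322.45 s ≈ 322 s.

322 s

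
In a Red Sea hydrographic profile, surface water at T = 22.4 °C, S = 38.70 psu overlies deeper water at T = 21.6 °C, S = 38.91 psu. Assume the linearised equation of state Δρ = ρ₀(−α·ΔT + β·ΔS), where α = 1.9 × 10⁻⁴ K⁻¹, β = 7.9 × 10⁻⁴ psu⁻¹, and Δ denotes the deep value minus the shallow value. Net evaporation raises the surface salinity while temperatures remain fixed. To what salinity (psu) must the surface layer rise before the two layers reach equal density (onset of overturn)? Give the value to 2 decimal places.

39.10 psu

Neutral buoyancy requires −α(T_deep − T_surf) + β(S_deep − S_surf′) = 0.
S_surf′ = S_deep − (α/β)·ΔT = 38.91 − (1.9 × 10⁻⁴/7.9 × 10⁻⁴)·(-0.8) = 39.1024 psu.
Increase required: 39.1024 − 38.70 = 0.4024 psu.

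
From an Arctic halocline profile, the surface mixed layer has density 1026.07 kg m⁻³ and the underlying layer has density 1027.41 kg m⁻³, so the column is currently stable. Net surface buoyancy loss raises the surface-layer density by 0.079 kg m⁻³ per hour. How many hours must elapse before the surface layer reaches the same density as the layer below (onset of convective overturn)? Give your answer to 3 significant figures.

17.0 hours

Density deficit of the surface layer: 1027.41 − 1026.07 = 1.34 kg m⁻³.
Required change = 1.34 / 0.079 = 17.0 hours.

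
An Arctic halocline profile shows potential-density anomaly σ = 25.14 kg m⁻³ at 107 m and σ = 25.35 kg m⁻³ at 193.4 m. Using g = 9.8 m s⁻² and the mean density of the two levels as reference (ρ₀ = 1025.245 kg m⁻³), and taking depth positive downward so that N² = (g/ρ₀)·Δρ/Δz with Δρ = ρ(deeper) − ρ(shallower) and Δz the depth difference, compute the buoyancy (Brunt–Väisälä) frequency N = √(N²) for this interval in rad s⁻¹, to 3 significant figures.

Δρ = 1025.35 − 1025.14 = 0.21 kg m⁻³ over Δz = 193.4 − 107 = 86.4 m.
N² = (9.8/1025.245) × (0.21/86.4) = 2.3233 × 10⁻⁵ s⁻².
N = √(2.3233 × 10⁻⁵) = 4.8201 × 10⁻³ rad s⁻¹ ≈ 4.82 × 10⁻³ rad s⁻¹.

4.82 × 10⁻³ rad s⁻¹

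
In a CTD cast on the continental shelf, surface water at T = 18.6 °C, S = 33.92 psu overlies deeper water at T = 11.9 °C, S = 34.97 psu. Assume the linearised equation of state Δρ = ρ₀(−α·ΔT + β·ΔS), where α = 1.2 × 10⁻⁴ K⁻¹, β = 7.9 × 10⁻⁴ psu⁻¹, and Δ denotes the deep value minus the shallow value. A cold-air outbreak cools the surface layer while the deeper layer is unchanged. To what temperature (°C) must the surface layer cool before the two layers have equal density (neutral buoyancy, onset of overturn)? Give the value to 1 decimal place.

5.0 °C

Neutral buoyancy requires Δρ = 0, i.e. −α(T_deep − T_surf′) + β(S_deep − S_surf) = 0.
T_surf′ = T_deep − (β/α)·ΔS = 11.9 − (7.9 × 10⁻⁴/1.2 × 10⁻⁴)·(+1.05) = 4.988 °C.
Cooling required: 18.6 − (4.988) = 13.612 °C.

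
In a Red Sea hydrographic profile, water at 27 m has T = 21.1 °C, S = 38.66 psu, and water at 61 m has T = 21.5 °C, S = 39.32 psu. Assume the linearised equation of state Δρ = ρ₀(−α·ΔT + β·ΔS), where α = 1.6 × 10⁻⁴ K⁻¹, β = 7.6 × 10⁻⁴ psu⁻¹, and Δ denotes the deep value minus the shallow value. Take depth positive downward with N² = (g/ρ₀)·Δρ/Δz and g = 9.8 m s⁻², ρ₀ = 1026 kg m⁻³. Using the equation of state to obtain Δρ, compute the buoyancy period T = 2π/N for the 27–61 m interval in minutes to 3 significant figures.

9.32 min

ΔT = +0.4 K, ΔS = +0.66 psu (deep − shallow).
Δρ/ρ₀ = −αΔT + βΔS = -6.40 × 10⁻⁵ + 5.016 × 10⁻⁴ = 4.376 × 10⁻⁴, so Δρ ≈ 0.4490 kg m⁻³.
N² = (g/ρ₀)·Δρ/Δz = g·(Δρ/ρ₀)/Δz = 9.8 × 4.376 × 10⁻⁴ / 34 = 1.2613 × 10⁻⁴ s⁻².
N = √(1.2613 × 10⁻⁴) = 0.011231 rad s⁻¹ → T = 2π/N = 559.45 s = 9.3242 min ≈ 9.32 min.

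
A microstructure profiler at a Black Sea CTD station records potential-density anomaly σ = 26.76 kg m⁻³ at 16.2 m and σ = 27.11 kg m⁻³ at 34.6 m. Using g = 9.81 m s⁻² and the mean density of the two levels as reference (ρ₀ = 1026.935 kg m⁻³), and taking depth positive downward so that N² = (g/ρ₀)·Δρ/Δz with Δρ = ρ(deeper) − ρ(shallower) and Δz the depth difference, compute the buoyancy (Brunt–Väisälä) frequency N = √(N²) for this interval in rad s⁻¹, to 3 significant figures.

0.0135 rad s⁻¹

Δρ = 1027.11 − 1026.76 = 0.35 kg m⁻³ over Δz = 34.6 − 16.2 = 18.4 m.
N² = (9.81/1026.935) × (0.35/18.4) = 1.8171 × 10⁻⁴ s⁻².
N = √(1.8171 × 10⁻⁴) = 0.013480 rad s⁻¹ ≈ 0.0135 rad s⁻¹.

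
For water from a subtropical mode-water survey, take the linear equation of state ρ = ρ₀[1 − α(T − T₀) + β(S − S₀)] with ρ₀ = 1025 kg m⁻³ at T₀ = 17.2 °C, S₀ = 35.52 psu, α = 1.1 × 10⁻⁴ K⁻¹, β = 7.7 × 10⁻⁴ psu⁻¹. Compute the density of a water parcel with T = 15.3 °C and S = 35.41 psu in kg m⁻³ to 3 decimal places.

1025.127 kg m⁻³

T − T₀ = -1.9 K, S − S₀ = -0.11 psu.
Bracket = 1 − α·(-1.9) + β·(-0.11) = 1 + (1.243 × 10⁻⁴) = 1.0001243.
ρ = 1025 × 1.0001243 = 1025.127 kg m⁻³.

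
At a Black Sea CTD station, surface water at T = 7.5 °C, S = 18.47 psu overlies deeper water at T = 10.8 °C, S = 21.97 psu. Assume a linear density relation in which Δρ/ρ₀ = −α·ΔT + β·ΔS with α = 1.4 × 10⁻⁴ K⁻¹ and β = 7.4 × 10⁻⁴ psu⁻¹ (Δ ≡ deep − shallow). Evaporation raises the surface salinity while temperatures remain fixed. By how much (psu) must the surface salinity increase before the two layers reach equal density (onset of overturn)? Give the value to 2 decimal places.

2.88 psu

Neutral buoyancy requires −α(T_deep − T_surf) + β(S_deep − S_surf′) = 0.
S_surf′ = S_deep − (α/β)·ΔT = 21.97 − (1.4 × 10⁻⁴/7.4 × 10⁻⁴)·(+3.3) = 21.3457 psu.
Increase required: 21.3457 − 18.47 = 2.8757 psu.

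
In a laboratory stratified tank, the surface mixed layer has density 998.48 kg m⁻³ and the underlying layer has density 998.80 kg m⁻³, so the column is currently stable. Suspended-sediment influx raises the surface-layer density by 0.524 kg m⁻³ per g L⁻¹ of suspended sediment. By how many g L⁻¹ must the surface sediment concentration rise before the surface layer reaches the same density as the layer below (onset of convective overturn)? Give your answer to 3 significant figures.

Density deficit of the surface layer: 998.80 − 998.48 = 0.32 kg m⁻³.
Required change = 0.32 / 0.524 = 0.611 g L⁻¹.

0.611 g L⁻¹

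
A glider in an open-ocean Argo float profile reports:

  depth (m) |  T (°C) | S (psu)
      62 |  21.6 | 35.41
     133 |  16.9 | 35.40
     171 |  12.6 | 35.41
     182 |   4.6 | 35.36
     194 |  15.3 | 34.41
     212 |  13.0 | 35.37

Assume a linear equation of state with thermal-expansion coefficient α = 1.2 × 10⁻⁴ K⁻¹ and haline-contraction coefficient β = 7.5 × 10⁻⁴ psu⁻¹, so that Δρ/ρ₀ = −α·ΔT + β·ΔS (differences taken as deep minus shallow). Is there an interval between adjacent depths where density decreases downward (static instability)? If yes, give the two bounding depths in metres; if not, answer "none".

Evaluate Δρ/ρ₀ = −αΔT + βΔS across each adjacent pair:
  62–133 m: −αΔT+βΔS = −(1.2 × 10⁻⁴)(-4.7)+(7.5 × 10⁻⁴)(-0.01) = 5.6 × 10⁻⁴ → stable
  133–171 m: −αΔT+βΔS = −(1.2 × 10⁻⁴)(-4.3)+(7.5 × 10⁻⁴)(+0.01) = 5.2 × 10⁻⁴ → stable
  171–182 m: −αΔT+βΔS = −(1.2 × 10⁻⁴)(-8.0)+(7.5 × 10⁻⁴)(-0.05) = 9.2 × 10⁻⁴ → stable
  182–194 m: −αΔT+βΔS = −(1.2 × 10⁻⁴)(+10.7)+(7.5 × 10⁻⁴)(-0.95) = -2.0 × 10⁻³ → UNSTABLE
  194–212 m: −αΔT+βΔS = −(1.2 × 10⁻⁴)(-2.3)+(7.5 × 10⁻⁴)(+0.96) = 1.0 × 10⁻³ → stable
The 182–194 m interval has Δρ < 0: lighter water underlies denser water.

182–194 m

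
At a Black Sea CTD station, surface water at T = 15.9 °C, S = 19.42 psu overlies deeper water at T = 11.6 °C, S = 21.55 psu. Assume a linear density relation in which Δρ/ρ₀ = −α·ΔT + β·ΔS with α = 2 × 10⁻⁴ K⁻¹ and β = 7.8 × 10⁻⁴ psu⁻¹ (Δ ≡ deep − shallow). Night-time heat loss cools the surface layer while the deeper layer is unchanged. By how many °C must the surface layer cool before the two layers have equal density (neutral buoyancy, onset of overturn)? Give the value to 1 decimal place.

12.6 °C

Neutral buoyancy requires Δρ = 0, i.e. −α(T_deep − T_surf′) + β(S_deep − S_surf) = 0.
T_surf′ = T_deep − (β/α)·ΔS = 11.6 − (7.8 × 10⁻⁴/2 × 10⁻⁴)·(+2.13) = 3.293 °C.
Cooling required: 15.9 − (3.293) = 12.607 °C.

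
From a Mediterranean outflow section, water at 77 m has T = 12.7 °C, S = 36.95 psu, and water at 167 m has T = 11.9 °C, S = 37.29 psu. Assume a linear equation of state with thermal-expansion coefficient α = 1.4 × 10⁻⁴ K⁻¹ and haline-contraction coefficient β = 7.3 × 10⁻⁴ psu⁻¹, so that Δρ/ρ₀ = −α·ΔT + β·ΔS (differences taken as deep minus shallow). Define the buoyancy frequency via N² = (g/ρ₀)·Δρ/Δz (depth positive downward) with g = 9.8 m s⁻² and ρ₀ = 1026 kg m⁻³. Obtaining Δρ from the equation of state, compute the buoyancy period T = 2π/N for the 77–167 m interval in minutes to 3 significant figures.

ΔT = -0.8 K, ΔS = +0.34 psu (deep − shallow).
Δρ/ρ₀ = −αΔT + βΔS = 1.12 × 10⁻⁴ + 2.482 × 10⁻⁴ = 3.602 × 10⁻⁴, so Δρ ≈ 0.3696 kg m⁻³.
N² = (g/ρ₀)·Δρ/Δz = g·(Δρ/ρ₀)/Δz = 9.8 × 3.602 × 10⁻⁴ / 90 = 3.9222 × 10⁻⁵ s⁻².
N = √(3.9222 × 10⁻⁵) = 6.2627 × 10⁻³ rad s⁻¹ → T = 2π/N = 1.0033 × 10³ s = 16.722 min ≈ 16.7 min.

16.7 min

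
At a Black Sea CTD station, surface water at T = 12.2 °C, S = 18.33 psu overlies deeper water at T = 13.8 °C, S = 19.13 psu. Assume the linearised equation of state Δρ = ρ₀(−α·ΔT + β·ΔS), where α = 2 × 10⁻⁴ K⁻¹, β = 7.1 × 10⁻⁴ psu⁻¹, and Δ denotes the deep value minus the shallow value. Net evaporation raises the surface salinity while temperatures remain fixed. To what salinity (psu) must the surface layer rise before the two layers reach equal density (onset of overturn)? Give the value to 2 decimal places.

Neutral buoyancy requires −α(T_deep − T_surf) + β(S_deep − S_surf′) = 0.
S_surf′ = S_deep − (α/β)·ΔT = 19.13 − (2 × 10⁻⁴/7.1 × 10⁻⁴)·(+1.6) = 18.6793 psu.
Increase required: 18.6793 − 18.33 = 0.3493 psu.

18.68 psu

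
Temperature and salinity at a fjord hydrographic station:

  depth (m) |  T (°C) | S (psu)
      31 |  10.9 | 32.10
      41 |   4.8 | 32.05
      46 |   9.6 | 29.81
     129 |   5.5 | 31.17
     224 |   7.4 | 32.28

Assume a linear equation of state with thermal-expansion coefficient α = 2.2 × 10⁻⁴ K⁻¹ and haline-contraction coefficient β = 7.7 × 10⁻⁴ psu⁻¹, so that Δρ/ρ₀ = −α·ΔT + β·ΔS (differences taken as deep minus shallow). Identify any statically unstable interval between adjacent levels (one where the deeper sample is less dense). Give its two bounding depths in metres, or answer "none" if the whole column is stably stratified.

41–46 m

Evaluate Δρ/ρ₀ = −αΔT + βΔS across each adjacent pair:
  31–41 m: −αΔT+βΔS = −(2.2 × 10⁻⁴)(-6.1)+(7.7 × 10⁻⁴)(-0.05) = 1.3 × 10⁻³ → stable
  41–46 m: −αΔT+βΔS = −(2.2 × 10⁻⁴)(+4.8)+(7.7 × 10⁻⁴)(-2.24) = -2.8 × 10⁻³ → UNSTABLE
  46–129 m: −αΔT+βΔS = −(2.2 × 10⁻⁴)(-4.1)+(7.7 × 10⁻⁴)(+1.36) = 1.9 × 10⁻³ → stable
  129–224 m: −αΔT+βΔS = −(2.2 × 10⁻⁴)(+1.9)+(7.7 × 10⁻⁴)(+1.11) = 4.4 × 10⁻⁴ → stable
The 41–46 m interval has Δρ < 0: lighter water underlies denser water.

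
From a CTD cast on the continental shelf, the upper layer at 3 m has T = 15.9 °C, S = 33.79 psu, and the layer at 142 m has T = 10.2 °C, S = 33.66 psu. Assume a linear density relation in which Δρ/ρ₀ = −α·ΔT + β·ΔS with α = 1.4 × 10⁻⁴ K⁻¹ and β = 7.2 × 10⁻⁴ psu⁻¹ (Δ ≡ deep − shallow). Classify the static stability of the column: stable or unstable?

ΔT = 10.2 − 15.9 = -5.7 K and ΔS = 33.66 − 33.79 = -0.13 psu (deep − shallow).
−αΔT = 7.98 × 10⁻⁴; βΔS = -9.36 × 10⁻⁵; sum Δρ/ρ₀ = 7.044 × 10⁻⁴.
Δρ/ρ₀ > 0, so Δρ > 0: deeper water is denser → statically stable.

stable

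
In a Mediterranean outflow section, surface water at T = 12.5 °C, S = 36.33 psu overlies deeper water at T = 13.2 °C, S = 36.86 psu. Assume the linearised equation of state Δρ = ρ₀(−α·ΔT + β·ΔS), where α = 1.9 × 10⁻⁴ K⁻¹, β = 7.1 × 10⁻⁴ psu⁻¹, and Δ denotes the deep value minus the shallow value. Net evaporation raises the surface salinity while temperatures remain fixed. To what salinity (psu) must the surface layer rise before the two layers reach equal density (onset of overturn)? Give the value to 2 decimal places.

Neutral buoyancy requires −α(T_deep − T_surf) + β(S_deep − S_surf′) = 0.
S_surf′ = S_deep − (α/β)·ΔT = 36.86 − (1.9 × 10⁻⁴/7.1 × 10⁻⁴)·(+0.7) = 36.6727 psu.
Increase required: 36.6727 − 36.33 = 0.3427 psu.

36.67 psu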